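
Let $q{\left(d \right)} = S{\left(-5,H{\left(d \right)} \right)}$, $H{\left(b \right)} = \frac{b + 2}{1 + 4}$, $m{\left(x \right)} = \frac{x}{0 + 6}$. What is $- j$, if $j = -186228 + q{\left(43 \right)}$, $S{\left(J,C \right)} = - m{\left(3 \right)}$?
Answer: $\frac{372457}{2} \approx 1.8623 \cdot 10^{5}$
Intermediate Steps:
$m{\left(x \right)} = \frac{x}{6}$
$H{\left(b \right)} = \frac{2}{5} + \frac{b}{5}$ ($H{\left(b \right)} = \frac{2 + b}{5} = \left(2 + b\right) \frac{1}{5} = \frac{2}{5} + \frac{b}{5}$)
$S{\left(J,C \right)} = - \frac{1}{2}$ ($S{\left(J,C \right)} = - \frac{3}{6} = \left(-1\right) \frac{1}{2} = - \frac{1}{2}$)
$q{\left(d \right)} = - \frac{1}{2}$
$j = - \frac{372457}{2}$ ($j = -186228 - \frac{1}{2} = - \frac{372457}{2} \approx -1.8623 \cdot 10^{5}$)
$- j = \left(-1\right) \left(- \frac{372457}{2}\right) = \frac{372457}{2}$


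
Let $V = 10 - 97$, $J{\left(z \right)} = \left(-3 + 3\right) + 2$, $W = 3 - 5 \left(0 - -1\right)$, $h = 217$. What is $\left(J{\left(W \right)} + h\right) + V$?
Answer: $132$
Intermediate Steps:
$W = -2$ ($W = 3 - 5 \left(0 + 1\right) = 3 - 5 = -2$)
$J{\left(z \right)} = 2$ ($J{\left(z \right)} = 0 + 2 = 2$)
$V = -87$
$\left(J{\left(W \right)} + h\right) + V = \left(2 + 217\right) - 87 = 219 - 87 = 132$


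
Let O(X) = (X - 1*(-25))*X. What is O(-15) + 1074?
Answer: 924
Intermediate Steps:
O(X) = X*(25 + X) (O(X) = (X + 25)*X = (25 + X)*X = X*(25 + X))
O(-15) + 1074 = -15*(25 - 15) + 1074 = -15*10 + 1074 = -150 + 1074 = 924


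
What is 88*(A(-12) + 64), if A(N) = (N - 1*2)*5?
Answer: -528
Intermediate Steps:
A(N) = -10 + 5*N (A(N) = (N - 2)*5 = (-2 + N)*5 = -10 + 5*N)
88*(A(-12) + 64) = 88*((-10 + 5*(-12)) + 64) = 88*((-10 - 60) + 64) = 88*(-70 + 64) = 88*(-6) = -528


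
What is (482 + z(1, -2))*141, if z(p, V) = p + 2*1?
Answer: 68385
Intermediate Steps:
z(p, V) = 2 + p (z(p, V) = p + 2 = 2 + p)
(482 + z(1, -2))*141 = (482 + (2 + 1))*141 = (482 + 3)*141 = 485*141 = 68385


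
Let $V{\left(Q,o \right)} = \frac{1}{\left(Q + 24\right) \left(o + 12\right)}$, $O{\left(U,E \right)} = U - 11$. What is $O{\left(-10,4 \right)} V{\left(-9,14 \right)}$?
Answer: $- \frac{7}{130} \approx -0.053846$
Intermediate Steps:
$O{\left(U,E \right)} = -11 + U$ ($O{\left(U,E \right)} = U - 11 = -11 + U$)
$V{\left(Q,o \right)} = \frac{1}{\left(12 + o\right) \left(24 + Q\right)}$ ($V{\left(Q,o \right)} = \frac{1}{\left(24 + Q\right) \left(12 + o\right)} = \frac{1}{\left(12 + o\right) \left(24 + Q\right)}$)
$O{\left(-10,4 \right)} V{\left(-9,14 \right)} = \frac{-11 - 10}{288 + 12 \left(-9\right) + 24 \cdot 14 - 126} = - \frac{21}{288 - 108 + 336 - 126} = - \frac{21}{390} = \left(-21\right) \frac{1}{390} = - \frac{7}{130}$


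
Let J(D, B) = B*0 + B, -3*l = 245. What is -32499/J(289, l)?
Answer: 97497/245 ≈ 397.95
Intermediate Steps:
l = -245/3 (l = -⅓*245 = -245/3 ≈ -81.667)
J(D, B) = B (J(D, B) = 0 + B = B)
-32499/J(289, l) = -32499/(-245/3) = -32499*(-3/245) = 97497/245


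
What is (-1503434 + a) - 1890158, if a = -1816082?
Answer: -5209674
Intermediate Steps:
(-1503434 + a) - 1890158 = (-1503434 - 1816082) - 1890158 = -3319516 - 1890158 = -5209674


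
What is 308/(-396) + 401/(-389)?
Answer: -6332/3501 ≈ -1.8086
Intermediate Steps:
308/(-396) + 401/(-389) = 308*(-1/396) + 401*(-1/389) = -7/9 - 401/389 = -6332/3501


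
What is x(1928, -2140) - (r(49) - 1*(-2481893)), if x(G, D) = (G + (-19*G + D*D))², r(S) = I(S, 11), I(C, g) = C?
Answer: 20656077168874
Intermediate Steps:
r(S) = S
x(G, D) = (D² - 18*G)² (x(G, D) = (G + (-19*G + D²))² = (G + (D² - 19*G))² = (D² - 18*G)²)
x(1928, -2140) - (r(49) - 1*(-2481893)) = ((-2140)² - 18*1928)² - (49 - 1*(-2481893)) = (4579600 - 34704)² - (49 + 2481893) = 4544896² - 1*2481942 = 20656079650816 - 2481942 = 20656077168874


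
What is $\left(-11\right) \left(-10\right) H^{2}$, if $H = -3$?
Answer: $990$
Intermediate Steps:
$\left(-11\right) \left(-10\right) H^{2} = \left(-11\right) \left(-10\right) \left(-3\right)^{2} = 110 \cdot 9 = 990$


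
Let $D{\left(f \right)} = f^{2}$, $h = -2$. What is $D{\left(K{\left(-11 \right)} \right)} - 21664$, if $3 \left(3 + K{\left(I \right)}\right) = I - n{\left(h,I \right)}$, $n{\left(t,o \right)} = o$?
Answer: $-21655$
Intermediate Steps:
$K{\left(I \right)} = -3$ ($K{\left(I \right)} = -3 + \frac{I - I}{3} = -3 + \frac{1}{3} \cdot 0 = -3 + 0 = -3$)
$D{\left(K{\left(-11 \right)} \right)} - 21664 = \left(-3\right)^{2} - 21664 = 9 - 21664 = -21655$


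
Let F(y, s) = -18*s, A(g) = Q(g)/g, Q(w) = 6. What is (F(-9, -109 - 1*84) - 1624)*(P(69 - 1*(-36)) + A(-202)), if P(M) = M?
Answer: 19613700/101 ≈ 1.9420e+5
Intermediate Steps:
A(g) = 6/g
(F(-9, -109 - 1*84) - 1624)*(P(69 - 1*(-36)) + A(-202)) = (-18*(-109 - 1*84) - 1624)*((69 - 1*(-36)) + 6/(-202)) = (-18*(-109 - 84) - 1624)*((69 + 36) + 6*(-1/202)) = (-18*(-193) - 1624)*(105 - 3/101) = (3474 - 1624)*(10602/101) = 1850*(10602/101) = 19613700/101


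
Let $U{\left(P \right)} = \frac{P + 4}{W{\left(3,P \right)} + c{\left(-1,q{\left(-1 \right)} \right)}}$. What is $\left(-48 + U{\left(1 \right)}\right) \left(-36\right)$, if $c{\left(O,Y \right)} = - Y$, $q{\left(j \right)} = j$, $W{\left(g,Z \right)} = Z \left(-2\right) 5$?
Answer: $1748$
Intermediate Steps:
$W{\left(g,Z \right)} = - 10 Z$ ($W{\left(g,Z \right)} = - 2 Z 5 = - 10 Z$)
$U{\left(P \right)} = \frac{4 + P}{1 - 10 P}$ ($U{\left(P \right)} = \frac{P + 4}{- 10 P - -1} = \frac{4 + P}{- 10 P + 1} = \frac{4 + P}{1 - 10 P}$)
$\left(-48 + U{\left(1 \right)}\right) \left(-36\right) = \left(-48 + \frac{-4 - 1}{-1 + 10 \cdot 1}\right) \left(-36\right) = \left(-48 + \frac{-4 - 1}{-1 + 10}\right) \left(-36\right) = \left(-48 + \frac{1}{9} \left(-5\right)\right) \left(-36\right) = \left(-48 - \frac{5}{9}\right) \left(-36\right) = \left(- \frac{437}{9}\right) \left(-36\right) = 1748$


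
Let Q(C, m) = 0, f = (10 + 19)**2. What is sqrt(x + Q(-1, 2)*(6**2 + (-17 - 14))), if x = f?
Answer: 29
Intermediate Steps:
f = 841 (f = 29**2 = 841)
x = 841
sqrt(x + Q(-1, 2)*(6**2 + (-17 - 14))) = sqrt(841 + 0*(6**2 + (-17 - 14))) = sqrt(841 + 0*(36 - 31)) = sqrt(841 + 0*5) = sqrt(841 + 0) = sqrt(841) = 29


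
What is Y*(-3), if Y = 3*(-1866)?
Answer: 16794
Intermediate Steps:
Y = -5598
Y*(-3) = -5598*(-3) = 16794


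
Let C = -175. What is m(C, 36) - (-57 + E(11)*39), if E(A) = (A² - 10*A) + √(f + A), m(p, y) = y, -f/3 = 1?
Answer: -336 - 78*√2 ≈ -446.31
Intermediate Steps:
f = -3 (f = -3*1 = -3)
E(A) = A² + √(-3 + A) - 10*A (E(A) = (A² - 10*A) + √(-3 + A) = A² + √(-3 + A) - 10*A)
m(C, 36) - (-57 + E(11)*39) = 36 - (-57 + (11² + √(-3 + 11) - 10*11)*39) = 36 - (-57 + (121 + √8 - 110)*39) = 36 - (-57 + (121 + 2*√2 - 110)*39) = 36 - (-57 + (11 + 2*√2)*39) = 36 - (-57 + (429 + 78*√2)) = 36 - (372 + 78*√2) = 36 + (-372 - 78*√2) = -336 - 78*√2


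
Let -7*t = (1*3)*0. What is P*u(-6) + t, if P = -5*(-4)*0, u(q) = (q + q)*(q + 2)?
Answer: 0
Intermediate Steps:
u(q) = 2*q*(2 + q) (u(q) = (2*q)*(2 + q) = 2*q*(2 + q))
t = 0 (t = -1*3*0/7 = -3*0/7 = -1/7*0 = 0)
P = 0 (P = 20*0 = 0)
P*u(-6) + t = 0*(2*(-6)*(2 - 6)) + 0 = 0*(2*(-6)*(-4)) + 0 = 0*48 + 0 = 0 + 0 = 0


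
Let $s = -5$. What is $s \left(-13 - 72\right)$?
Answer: $425$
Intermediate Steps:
$s \left(-13 - 72\right) = - 5 \left(-13 - 72\right) = \left(-5\right) \left(-85\right) = 425$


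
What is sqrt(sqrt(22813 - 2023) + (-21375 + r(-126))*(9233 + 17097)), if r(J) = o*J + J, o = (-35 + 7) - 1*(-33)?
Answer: sqrt(-582709230 + 3*sqrt(2310)) ≈ 24139.0*I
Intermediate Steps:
o = 5 (o = -28 + 33 = 5)
r(J) = 6*J (r(J) = 5*J + J = 6*J)
sqrt(sqrt(22813 - 2023) + (-21375 + r(-126))*(9233 + 17097)) = sqrt(sqrt(22813 - 2023) + (-21375 + 6*(-126))*(9233 + 17097)) = sqrt(sqrt(20790) + (-21375 - 756)*26330) = sqrt(3*sqrt(2310) - 22131*26330) = sqrt(3*sqrt(2310) - 582709230) = sqrt(-582709230 + 3*sqrt(2310))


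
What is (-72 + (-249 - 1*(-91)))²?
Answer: 52900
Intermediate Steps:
(-72 + (-249 - 1*(-91)))² = (-72 + (-249 + 91))² = (-72 - 158)² = (-230)² = 52900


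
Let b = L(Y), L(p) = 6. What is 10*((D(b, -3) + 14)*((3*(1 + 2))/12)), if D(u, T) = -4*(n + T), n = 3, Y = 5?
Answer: 105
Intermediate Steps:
b = 6
D(u, T) = -12 - 4*T (D(u, T) = -4*(3 + T) = -12 - 4*T)
10*((D(b, -3) + 14)*((3*(1 + 2))/12)) = 10*(((-12 - 4*(-3)) + 14)*((3*(1 + 2))/12)) = 10*(((-12 + 12) + 14)*((3*3)*(1/12))) = 10*((0 + 14)*(9*(1/12))) = 10*(14*(3/4)) = 10*(21/2) = 105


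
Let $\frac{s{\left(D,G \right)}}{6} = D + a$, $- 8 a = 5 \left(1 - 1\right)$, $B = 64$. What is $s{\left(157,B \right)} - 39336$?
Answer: $-38394$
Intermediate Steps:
$a = 0$ ($a = - \frac{5 \left(1 - 1\right)}{8} = - \frac{5 \cdot 0}{8} = \left(- \frac{1}{8}\right) 0 = 0$)
$s{\left(D,G \right)} = 6 D$ ($s{\left(D,G \right)} = 6 \left(D + 0\right) = 6 D$)
$s{\left(157,B \right)} - 39336 = 6 \cdot 157 - 39336 = 942 - 39336 = -38394$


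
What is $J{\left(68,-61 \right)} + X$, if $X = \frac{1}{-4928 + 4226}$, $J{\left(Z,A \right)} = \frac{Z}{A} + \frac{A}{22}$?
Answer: $- \frac{915919}{235521} \approx -3.8889$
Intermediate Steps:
$J{\left(Z,A \right)} = \frac{A}{22} + \frac{Z}{A}$ ($J{\left(Z,A \right)} = \frac{Z}{A} + A \frac{1}{22} = \frac{Z}{A} + \frac{A}{22} = \frac{A}{22} + \frac{Z}{A}$)
$X = - \frac{1}{702}$ ($X = \frac{1}{-702} = - \frac{1}{702} \approx -0.0014245$)
$J{\left(68,-61 \right)} + X = \left(\frac{1}{22} \left(-61\right) + \frac{68}{-61}\right) - \frac{1}{702} = \left(- \frac{61}{22} + 68 \left(- \frac{1}{61}\right)\right) - \frac{1}{702} = \left(- \frac{61}{22} - \frac{68}{61}\right) - \frac{1}{702} = - \frac{5217}{1342} - \frac{1}{702} = - \frac{915919}{235521}$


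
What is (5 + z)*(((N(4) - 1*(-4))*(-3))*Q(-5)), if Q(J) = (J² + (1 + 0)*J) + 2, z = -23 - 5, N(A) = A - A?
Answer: 6072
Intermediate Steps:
N(A) = 0
z = -28
Q(J) = 2 + J + J² (Q(J) = (J² + 1*J) + 2 = (J² + J) + 2 = (J + J²) + 2 = 2 + J + J²)
(5 + z)*(((N(4) - 1*(-4))*(-3))*Q(-5)) = (5 - 28)*(((0 - 1*(-4))*(-3))*(2 - 5 + (-5)²)) = -23*(0 + 4)*(-3)*(2 - 5 + 25) = -23*4*(-3)*22 = -(-276)*22 = -23*(-264) = 6072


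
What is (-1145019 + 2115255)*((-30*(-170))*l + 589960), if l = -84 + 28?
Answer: 295301028960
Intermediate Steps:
l = -56
(-1145019 + 2115255)*((-30*(-170))*l + 589960) = (-1145019 + 2115255)*(-30*(-170)*(-56) + 589960) = 970236*(5100*(-56) + 589960) = 970236*(-285600 + 589960) = 970236*304360 = 295301028960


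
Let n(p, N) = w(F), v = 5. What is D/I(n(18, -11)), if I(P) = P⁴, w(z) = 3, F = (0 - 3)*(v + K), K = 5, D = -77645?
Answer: -77645/81 ≈ -958.58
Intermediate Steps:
F = -30 (F = (0 - 3)*(5 + 5) = -3*10 = -30)
n(p, N) = 3
D/I(n(18, -11)) = -77645/(3⁴) = -77645/81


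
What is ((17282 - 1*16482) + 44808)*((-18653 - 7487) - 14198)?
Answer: -1839735504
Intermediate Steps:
((17282 - 1*16482) + 44808)*((-18653 - 7487) - 14198) = ((17282 - 16482) + 44808)*(-26140 - 14198) = (800 + 44808)*(-40338) = 45608*(-40338) = -1839735504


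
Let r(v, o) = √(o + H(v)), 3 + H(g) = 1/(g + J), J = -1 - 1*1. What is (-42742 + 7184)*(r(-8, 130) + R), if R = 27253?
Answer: -969062174 - 53337*√1410/5 ≈ -9.6946e+8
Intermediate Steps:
J = -2 (J = -1 - 1 = -2)
H(g) = -3 + 1/(-2 + g) (H(g) = -3 + 1/(g - 2) = -3 + 1/(-2 + g))
r(v, o) = √(o + (7 - 3*v)/(-2 + v))
(-42742 + 7184)*(r(-8, 130) + R) = (-42742 + 7184)*(√((7 - 3*(-8) + 130*(-2 - 8))/(-2 - 8)) + 27253) = -35558*(√((7 + 24 + 130*(-10))/(-10)) + 27253) = -35558*(√(-(7 + 24 - 1300)/10) + 27253) = -35558*(√(-⅒*(-1269)) + 27253) = -35558*(√(1269/10) + 27253) = -35558*(3*√1410/10 + 27253) = -35558*(27253 + 3*√1410/10) = -969062174 - 53337*√1410/5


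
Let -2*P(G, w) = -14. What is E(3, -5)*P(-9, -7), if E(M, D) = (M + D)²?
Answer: 28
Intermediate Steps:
E(M, D) = (D + M)²
P(G, w) = 7 (P(G, w) = -½*(-14) = 7)
E(3, -5)*P(-9, -7) = (-5 + 3)²*7 = (-2)²*7 = 4*7 = 28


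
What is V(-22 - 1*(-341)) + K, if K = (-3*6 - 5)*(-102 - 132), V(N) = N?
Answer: 5701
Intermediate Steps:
K = 5382 (K = (-18 - 5)*(-234) = -23*(-234) = 5382)
V(-22 - 1*(-341)) + K = (-22 - 1*(-341)) + 5382 = (-22 + 341) + 5382 = 319 + 5382 = 5701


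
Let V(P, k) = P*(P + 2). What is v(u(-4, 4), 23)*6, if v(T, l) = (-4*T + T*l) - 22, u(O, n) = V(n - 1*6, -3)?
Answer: -132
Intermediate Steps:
V(P, k) = P*(2 + P)
u(O, n) = (-6 + n)*(-4 + n) (u(O, n) = (n - 1*6)*(2 + (n - 1*6)) = (n - 6)*(2 + (n - 6)) = (-6 + n)*(2 + (-6 + n)) = (-6 + n)*(-4 + n))
v(T, l) = -22 - 4*T + T*l
v(u(-4, 4), 23)*6 = (-22 - 4*(-6 + 4)*(-4 + 4) + ((-6 + 4)*(-4 + 4))*23)*6 = (-22 - (-8)*0 - 2*0*23)*6 = (-22 - 4*0 + 0*23)*6 = (-22 + 0 + 0)*6 = -22*6 = -132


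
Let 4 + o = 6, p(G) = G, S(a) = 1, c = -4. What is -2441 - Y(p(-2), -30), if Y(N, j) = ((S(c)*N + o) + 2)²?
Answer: -2445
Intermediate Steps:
o = 2 (o = -4 + 6 = 2)
Y(N, j) = (4 + N)² (Y(N, j) = ((1*N + 2) + 2)² = ((N + 2) + 2)² = ((2 + N) + 2)² = (4 + N)²)
-2441 - Y(p(-2), -30) = -2441 - (4 - 2)² = -2441 - 1*2² = -2441 - 1*4 = -2441 - 4 = -2445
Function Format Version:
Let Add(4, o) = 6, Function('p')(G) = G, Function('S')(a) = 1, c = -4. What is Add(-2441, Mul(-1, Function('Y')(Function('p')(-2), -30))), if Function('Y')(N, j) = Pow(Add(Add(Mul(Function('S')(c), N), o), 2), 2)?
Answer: -2445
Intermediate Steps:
o = 2 (o = Add(-4, 6) = 2)
Function('Y')(N, j) = Pow(Add(4, N), 2) (Function('Y')(N, j) = Pow(Add(Add(Mul(1, N), 2), 2), 2) = Pow(Add(Add(N, 2), 2), 2) = Pow(Add(Add(2, N), 2), 2) = Pow(Add(4, N), 2))
Add(-2441, Mul(-1, Function('Y')(Function('p')(-2), -30))) = Add(-2441, Mul(-1, Pow(Add(4, -2), 2))) = Add(-2441, Mul(-1, Pow(2, 2))) = Add(-2441, Mul(-1, 4)) = Add(-2441, -4) = -2445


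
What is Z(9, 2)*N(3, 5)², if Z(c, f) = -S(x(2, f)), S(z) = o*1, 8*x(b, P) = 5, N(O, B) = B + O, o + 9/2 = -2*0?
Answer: 288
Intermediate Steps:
o = -9/2 (o = -9/2 - 2*0 = -9/2 + 0 = -9/2 ≈ -4.5000)
x(b, P) = 5/8 (x(b, P) = (⅛)*5 = 5/8)
S(z) = -9/2 (S(z) = -9/2*1 = -9/2)
Z(c, f) = 9/2 (Z(c, f) = -1*(-9/2) = 9/2)
Z(9, 2)*N(3, 5)² = 9*(5 + 3)²/2 = (9/2)*8² = (9/2)*64 = 288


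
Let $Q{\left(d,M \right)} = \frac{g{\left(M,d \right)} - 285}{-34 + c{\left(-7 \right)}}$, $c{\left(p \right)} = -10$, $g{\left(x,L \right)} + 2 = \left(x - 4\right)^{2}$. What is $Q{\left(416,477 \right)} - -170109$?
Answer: $\frac{3630677}{22} \approx 1.6503 \cdot 10^{5}$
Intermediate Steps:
$g{\left(x,L \right)} = -2 + \left(-4 + x\right)^{2}$ ($g{\left(x,L \right)} = -2 + \left(x - 4\right)^{2} = -2 + \left(-4 + x\right)^{2}$)
$Q{\left(d,M \right)} = \frac{287}{44} - \frac{\left(-4 + M\right)^{2}}{44}$ ($Q{\left(d,M \right)} = \frac{\left(-2 + \left(-4 + M\right)^{2}\right) - 285}{-34 - 10} = \frac{-287 + \left(-4 + M\right)^{2}}{-44} = \left(-287 + \left(-4 + M\right)^{2}\right) \left(- \frac{1}{44}\right) = \frac{287}{44} - \frac{\left(-4 + M\right)^{2}}{44}$)
$Q{\left(416,477 \right)} - -170109 = \left(\frac{287}{44} - \frac{\left(-4 + 477\right)^{2}}{44}\right) - -170109 = \left(\frac{287}{44} - \frac{473^{2}}{44}\right) + 170109 = \left(\frac{287}{44} - \frac{20339}{4}\right) + 170109 = - \frac{111721}{22} + 170109 = \frac{3630677}{22}$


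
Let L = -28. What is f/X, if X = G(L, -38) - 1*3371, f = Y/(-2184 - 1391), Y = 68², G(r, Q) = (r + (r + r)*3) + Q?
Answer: 4624/12887875 ≈ 0.00035879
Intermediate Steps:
G(r, Q) = Q + 7*r (G(r, Q) = (r + (2*r)*3) + Q = (r + 6*r) + Q = 7*r + Q = Q + 7*r)
Y = 4624
f = -4624/3575 (f = 4624/(-2184 - 1391) = 4624/(-3575) = 4624*(-1/3575) = -4624/3575 ≈ -1.2934)
X = -3605 (X = (-38 + 7*(-28)) - 1*3371 = (-38 - 196) - 3371 = -234 - 3371 = -3605)
f/X = -4624/3575/(-3605) = -4624/3575*(-1/3605) = 4624/12887875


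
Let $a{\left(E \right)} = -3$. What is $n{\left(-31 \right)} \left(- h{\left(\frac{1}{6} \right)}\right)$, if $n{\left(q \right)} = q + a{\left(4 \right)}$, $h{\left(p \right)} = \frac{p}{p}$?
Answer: $34$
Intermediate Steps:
$h{\left(p \right)} = 1$
$n{\left(q \right)} = -3 + q$ ($n{\left(q \right)} = q - 3 = -3 + q$)
$n{\left(-31 \right)} \left(- h{\left(\frac{1}{6} \right)}\right) = \left(-3 - 31\right) \left(\left(-1\right) 1\right) = \left(-34\right) \left(-1\right) = 34$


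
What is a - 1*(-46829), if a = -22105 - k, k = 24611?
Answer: 113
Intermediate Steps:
a = -46716 (a = -22105 - 1*24611 = -22105 - 24611 = -46716)
a - 1*(-46829) = -46716 - 1*(-46829) = -46716 + 46829 = 113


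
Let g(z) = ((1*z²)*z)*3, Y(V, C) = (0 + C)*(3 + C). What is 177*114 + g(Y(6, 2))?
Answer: 23178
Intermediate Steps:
Y(V, C) = C*(3 + C)
g(z) = 3*z³ (g(z) = (z²*z)*3 = z³*3 = 3*z³)
177*114 + g(Y(6, 2)) = 177*114 + 3*(2*(3 + 2))³ = 20178 + 3*(2*5)³ = 20178 + 3*10³ = 20178 + 3*1000 = 20178 + 3000 = 23178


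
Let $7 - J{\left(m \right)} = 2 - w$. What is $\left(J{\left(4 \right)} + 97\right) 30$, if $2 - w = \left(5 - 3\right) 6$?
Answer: $2760$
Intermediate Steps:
$w = -10$ ($w = 2 - \left(5 - 3\right) 6 = 2 - 2 \cdot 6 = 2 - 12 = -10$)
$J{\left(m \right)} = -5$ ($J{\left(m \right)} = 7 - \left(2 - -10\right) = 7 - \left(2 + 10\right) = 7 - 12 = -5$)
$\left(J{\left(4 \right)} + 97\right) 30 = \left(-5 + 97\right) 30 = 92 \cdot 30 = 2760$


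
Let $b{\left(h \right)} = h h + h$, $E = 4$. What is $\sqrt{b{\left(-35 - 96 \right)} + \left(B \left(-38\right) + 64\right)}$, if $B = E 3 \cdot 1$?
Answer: $\sqrt{16638} \approx 128.99$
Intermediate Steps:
$B = 12$ ($B = 4 \cdot 3 \cdot 1 = 12 \cdot 1 = 12$)
$b{\left(h \right)} = h + h^{2}$ ($b{\left(h \right)} = h^{2} + h = h + h^{2}$)
$\sqrt{b{\left(-35 - 96 \right)} + \left(B \left(-38\right) + 64\right)} = \sqrt{\left(-35 - 96\right) \left(1 - 131\right) + \left(12 \left(-38\right) + 64\right)} = \sqrt{\left(-35 - 96\right) \left(1 - 131\right) + \left(-456 + 64\right)} = \sqrt{- 131 \left(1 - 131\right) - 392} = \sqrt{\left(-131\right) \left(-130\right) - 392} = \sqrt{17030 - 392} = \sqrt{16638}$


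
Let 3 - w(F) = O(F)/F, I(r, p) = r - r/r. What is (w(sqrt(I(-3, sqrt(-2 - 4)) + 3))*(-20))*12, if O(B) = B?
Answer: -480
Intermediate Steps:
I(r, p) = -1 + r (I(r, p) = r - 1*1 = r - 1 = -1 + r)
w(F) = 2 (w(F) = 3 - F/F = 3 - 1*1 = 3 - 1 = 2)
(w(sqrt(I(-3, sqrt(-2 - 4)) + 3))*(-20))*12 = (2*(-20))*12 = -40*12 = -480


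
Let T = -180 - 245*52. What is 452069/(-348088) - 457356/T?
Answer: 19169925481/562162120 ≈ 34.100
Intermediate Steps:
T = -12920 (T = -180 - 12740 = -12920)
452069/(-348088) - 457356/T = 452069/(-348088) - 457356/(-12920) = 452069*(-1/348088) - 457356*(-1/12920) = -452069/348088 + 114339/3230 = 19169925481/562162120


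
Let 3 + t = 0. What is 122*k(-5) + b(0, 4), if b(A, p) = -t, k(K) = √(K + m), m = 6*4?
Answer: 3 + 122*√19 ≈ 534.79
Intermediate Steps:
t = -3 (t = -3 + 0 = -3)
m = 24
k(K) = √(24 + K) (k(K) = √(K + 24) = √(24 + K))
b(A, p) = 3 (b(A, p) = -1*(-3) = 3)
122*k(-5) + b(0, 4) = 122*√(24 - 5) + 3 = 122*√19 + 3 = 3 + 122*√19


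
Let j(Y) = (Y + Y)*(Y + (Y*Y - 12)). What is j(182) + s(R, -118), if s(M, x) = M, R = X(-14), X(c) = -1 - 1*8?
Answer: 12119007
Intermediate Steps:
X(c) = -9 (X(c) = -1 - 8 = -9)
R = -9
j(Y) = 2*Y*(-12 + Y + Y²) (j(Y) = (2*Y)*(Y + (Y² - 12)) = (2*Y)*(Y + (-12 + Y²)) = (2*Y)*(-12 + Y + Y²) = 2*Y*(-12 + Y + Y²))
j(182) + s(R, -118) = 2*182*(-12 + 182 + 182²) - 9 = 2*182*(-12 + 182 + 33124) - 9 = 2*182*33294 - 9 = 12119016 - 9 = 12119007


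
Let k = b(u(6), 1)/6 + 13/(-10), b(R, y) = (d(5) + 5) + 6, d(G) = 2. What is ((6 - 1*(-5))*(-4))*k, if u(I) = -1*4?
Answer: -572/15 ≈ -38.133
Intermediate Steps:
u(I) = -4
b(R, y) = 13 (b(R, y) = (2 + 5) + 6 = 7 + 6 = 13)
k = 13/15 (k = 13/6 + 13/(-10) = 13*(1/6) + 13*(-1/10) = 13/6 - 13/10 = 13/15 ≈ 0.86667)
((6 - 1*(-5))*(-4))*k = ((6 - 1*(-5))*(-4))*(13/15) = ((6 + 5)*(-4))*(13/15) = (11*(-4))*(13/15) = -44*13/15 = -572/15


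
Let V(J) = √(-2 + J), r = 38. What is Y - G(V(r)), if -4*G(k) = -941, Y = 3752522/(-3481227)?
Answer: -3290844695/13924908 ≈ -236.33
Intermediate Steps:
Y = -3752522/3481227 (Y = 3752522*(-1/3481227) = -3752522/3481227 ≈ -1.0779)
G(k) = 941/4 (G(k) = -¼*(-941) = 941/4)
Y - G(V(r)) = -3752522/3481227 - 1*941/4 = -3752522/3481227 - 941/4 = -3290844695/13924908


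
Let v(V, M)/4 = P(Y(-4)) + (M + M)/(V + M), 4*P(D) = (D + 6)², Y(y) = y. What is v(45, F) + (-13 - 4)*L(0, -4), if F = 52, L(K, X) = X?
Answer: 7400/97 ≈ 76.289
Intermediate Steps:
P(D) = (6 + D)²/4 (P(D) = (D + 6)²/4 = (6 + D)²/4)
v(V, M) = 4 + 8*M/(M + V) (v(V, M) = 4*((6 - 4)²/4 + (M + M)/(V + M)) = 4*((¼)*2² + (2*M)/(M + V)) = 4*((¼)*4 + 2*M/(M + V)) = 4*(1 + 2*M/(M + V)) = 4 + 8*M/(M + V))
v(45, F) + (-13 - 4)*L(0, -4) = 4*(45 + 3*52)/(52 + 45) + (-13 - 4)*(-4) = 4*(45 + 156)/97 - 17*(-4) = 4*(1/97)*201 + 68 = 804/97 + 68 = 7400/97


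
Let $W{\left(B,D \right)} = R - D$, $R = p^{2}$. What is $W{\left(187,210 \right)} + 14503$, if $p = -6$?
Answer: $14329$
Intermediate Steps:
$R = 36$ ($R = \left(-6\right)^{2} = 36$)
$W{\left(B,D \right)} = 36 - D$
$W{\left(187,210 \right)} + 14503 = \left(36 - 210\right) + 14503 = -174 + 14503 = 14329$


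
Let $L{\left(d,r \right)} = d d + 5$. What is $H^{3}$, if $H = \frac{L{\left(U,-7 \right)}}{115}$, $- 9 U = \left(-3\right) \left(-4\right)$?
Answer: $\frac{226981}{1108717875} \approx 0.00020472$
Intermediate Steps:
$U = - \frac{4}{3}$ ($U = - \frac{\left(-3\right) \left(-4\right)}{9} = \left(- \frac{1}{9}\right) 12 = - \frac{4}{3} \approx -1.3333$)
$L{\left(d,r \right)} = 5 + d^{2}$ ($L{\left(d,r \right)} = d^{2} + 5 = 5 + d^{2}$)
$H = \frac{61}{1035}$ ($H = \frac{5 + \left(- \frac{4}{3}\right)^{2}}{115} = \left(5 + \frac{16}{9}\right) \frac{1}{115} = \frac{61}{9} \cdot \frac{1}{115} = \frac{61}{1035} \approx 0.058937$)
$H^{3} = \left(\frac{61}{1035}\right)^{3} = \frac{226981}{1108717875}$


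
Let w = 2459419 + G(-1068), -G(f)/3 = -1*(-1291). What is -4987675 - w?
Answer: -7443221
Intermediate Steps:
G(f) = -3873 (G(f) = -(-3)*(-1291) = -3*1291 = -3873)
w = 2455546 (w = 2459419 - 3873 = 2455546)
-4987675 - w = -4987675 - 1*2455546 = -4987675 - 2455546 = -7443221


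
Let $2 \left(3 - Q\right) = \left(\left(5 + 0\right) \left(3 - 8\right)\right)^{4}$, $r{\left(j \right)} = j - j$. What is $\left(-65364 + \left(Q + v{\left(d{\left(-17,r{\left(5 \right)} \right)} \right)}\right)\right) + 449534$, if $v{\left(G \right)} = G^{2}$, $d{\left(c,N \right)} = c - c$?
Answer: $\frac{377721}{2} \approx 1.8886 \cdot 10^{5}$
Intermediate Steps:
$r{\left(j \right)} = 0$
$d{\left(c,N \right)} = 0$
$Q = - \frac{390619}{2}$ ($Q = 3 - \frac{\left(\left(5 + 0\right) \left(3 - 8\right)\right)^{4}}{2} = 3 - \frac{\left(5 \left(-5\right)\right)^{4}}{2} = 3 - \frac{\left(-25\right)^{4}}{2} = 3 - \frac{390625}{2} = - \frac{390619}{2} \approx -1.9531 \cdot 10^{5}$)
$\left(-65364 + \left(Q + v{\left(d{\left(-17,r{\left(5 \right)} \right)} \right)}\right)\right) + 449534 = \left(-65364 - \left(\frac{390619}{2} - 0^{2}\right)\right) + 449534 = \left(-65364 + \left(- \frac{390619}{2} + 0\right)\right) + 449534 = \left(-65364 - \frac{390619}{2}\right) + 449534 = - \frac{521347}{2} + 449534 = \frac{377721}{2}$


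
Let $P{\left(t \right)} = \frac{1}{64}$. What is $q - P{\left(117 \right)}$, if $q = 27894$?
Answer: $\frac{1785215}{64} \approx 27894.0$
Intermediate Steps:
$P{\left(t \right)} = \frac{1}{64}$
$q - P{\left(117 \right)} = 27894 - \frac{1}{64} = \frac{1785215}{64}$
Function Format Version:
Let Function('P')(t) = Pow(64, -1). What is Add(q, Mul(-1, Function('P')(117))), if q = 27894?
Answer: Rational(1785215, 64) ≈ 27894.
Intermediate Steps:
Function('P')(t) = Rational(1, 64)
Add(q, Mul(-1, Function('P')(117))) = Add(27894, Mul(-1, Rational(1, 64))) = Add(27894, Rational(-1, 64)) = Rational(1785215, 64)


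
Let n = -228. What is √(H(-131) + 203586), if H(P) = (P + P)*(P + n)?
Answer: 2*√74411 ≈ 545.57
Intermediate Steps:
H(P) = 2*P*(-228 + P) (H(P) = (P + P)*(P - 228) = (2*P)*(-228 + P) = 2*P*(-228 + P))
√(H(-131) + 203586) = √(2*(-131)*(-228 - 131) + 203586) = √(2*(-131)*(-359) + 203586) = √(94058 + 203586) = √297644 = 2*√74411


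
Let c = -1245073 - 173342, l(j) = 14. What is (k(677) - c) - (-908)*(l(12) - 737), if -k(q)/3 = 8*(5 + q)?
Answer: 745563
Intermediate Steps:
c = -1418415
k(q) = -120 - 24*q (k(q) = -24*(5 + q) = -3*(40 + 8*q) = -120 - 24*q)
(k(677) - c) - (-908)*(l(12) - 737) = ((-120 - 24*677) - 1*(-1418415)) - (-908)*(14 - 737) = ((-120 - 16248) + 1418415) - (-908)*(-723) = (-16368 + 1418415) - 1*656484 = 1402047 - 656484 = 745563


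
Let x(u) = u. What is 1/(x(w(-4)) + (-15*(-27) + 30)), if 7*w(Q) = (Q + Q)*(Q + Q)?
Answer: 7/3109 ≈ 0.0022515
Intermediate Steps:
w(Q) = 4*Q²/7 (w(Q) = ((Q + Q)*(Q + Q))/7 = ((2*Q)*(2*Q))/7 = (4*Q²)/7 = 4*Q²/7)
1/(x(w(-4)) + (-15*(-27) + 30)) = 1/((4/7)*(-4)² + (-15*(-27) + 30)) = 1/((4/7)*16 + (405 + 30)) = 1/(64/7 + 435) = 1/(3109/7) = 7/3109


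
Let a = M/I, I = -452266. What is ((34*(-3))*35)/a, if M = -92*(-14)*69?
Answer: 19221305/1058 ≈ 18168.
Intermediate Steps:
M = 88872 (M = 1288*69 = 88872)
a = -44436/226133 (a = 88872/(-452266) = 88872*(-1/452266) = -44436/226133 ≈ -0.19650)
((34*(-3))*35)/a = ((34*(-3))*35)/(-44436/226133) = -102*35*(-226133/44436) = -3570*(-226133/44436) = 19221305/1058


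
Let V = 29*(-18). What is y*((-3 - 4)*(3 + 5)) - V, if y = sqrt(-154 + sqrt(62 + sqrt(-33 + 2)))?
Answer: 522 - 56*sqrt(-154 + sqrt(62 + I*sqrt(31))) ≈ 521.18 - 676.92*I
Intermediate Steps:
y = sqrt(-154 + sqrt(62 + I*sqrt(31))) (y = sqrt(-154 + sqrt(62 + sqrt(-31))) = sqrt(-154 + sqrt(62 + I*sqrt(31))) ≈ 0.0146 + 12.088*I)
V = -522
y*((-3 - 4)*(3 + 5)) - V = sqrt(-154 + sqrt(62 + I*sqrt(31)))*((-3 - 4)*(3 + 5)) - 1*(-522) = sqrt(-154 + sqrt(62 + I*sqrt(31)))*(-7*8) + 522 = sqrt(-154 + sqrt(62 + I*sqrt(31)))*(-56) + 522 = -56*sqrt(-154 + sqrt(62 + I*sqrt(31))) + 522 = 522 - 56*sqrt(-154 + sqrt(62 + I*sqrt(31)))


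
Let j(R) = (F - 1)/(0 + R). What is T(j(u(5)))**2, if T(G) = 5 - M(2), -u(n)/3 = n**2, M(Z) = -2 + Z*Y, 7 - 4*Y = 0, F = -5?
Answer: 49/4 ≈ 12.250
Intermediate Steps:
Y = 7/4 (Y = 7/4 - 1/4*0 = 7/4 + 0 = 7/4 ≈ 1.7500)
M(Z) = -2 + 7*Z/4 (M(Z) = -2 + Z*(7/4) = -2 + 7*Z/4)
u(n) = -3*n**2
j(R) = -6/R (j(R) = (-5 - 1)/(0 + R) = -6/R)
T(G) = 7/2 (T(G) = 5 - (-2 + (7/4)*2) = 5 - (-2 + 7/2) = 5 - 1*3/2 = 5 - 3/2 = 7/2)
T(j(u(5)))**2 = (7/2)**2 = 49/4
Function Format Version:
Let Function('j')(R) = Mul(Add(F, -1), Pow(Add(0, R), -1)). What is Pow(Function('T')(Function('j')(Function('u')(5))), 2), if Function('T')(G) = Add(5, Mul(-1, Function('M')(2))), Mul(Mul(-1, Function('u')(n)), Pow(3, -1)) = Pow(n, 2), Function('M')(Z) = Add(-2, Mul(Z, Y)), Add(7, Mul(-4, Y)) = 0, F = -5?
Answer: Rational(49, 4) ≈ 12.250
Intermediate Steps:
Y = Rational(7, 4) (Y = Add(Rational(7, 4), Mul(Rational(-1, 4), 0)) = Add(Rational(7, 4), 0) = Rational(7, 4) ≈ 1.7500)
Function('M')(Z) = Add(-2, Mul(Rational(7, 4), Z)) (Function('M')(Z) = Add(-2, Mul(Z, Rational(7, 4))) = Add(-2, Mul(Rational(7, 4), Z)))
Function('u')(n) = Mul(-3, Pow(n, 2))
Function('j')(R) = Mul(-6, Pow(R, -1)) (Function('j')(R) = Mul(Add(-5, -1), Pow(Add(0, R), -1)) = Mul(-6, Pow(R, -1)))
Function('T')(G) = Rational(7, 2) (Function('T')(G) = Add(5, Mul(-1, Add(-2, Mul(Rational(7, 4), 2)))) = Add(5, Mul(-1, Add(-2, Rational(7, 2)))) = Add(5, Mul(-1, Rational(3, 2))) = Add(5, Rational(-3, 2)) = Rational(7, 2))
Pow(Function('T')(Function('j')(Function('u')(5))), 2) = Pow(Rational(7, 2), 2) = Rational(49, 4)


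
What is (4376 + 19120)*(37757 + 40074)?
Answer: 1828717176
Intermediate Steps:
(4376 + 19120)*(37757 + 40074) = 23496*77831 = 1828717176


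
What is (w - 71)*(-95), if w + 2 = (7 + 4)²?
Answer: -4560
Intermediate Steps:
w = 119 (w = -2 + (7 + 4)² = -2 + 11² = -2 + 121 = 119)
(w - 71)*(-95) = (119 - 71)*(-95) = 48*(-95) = -4560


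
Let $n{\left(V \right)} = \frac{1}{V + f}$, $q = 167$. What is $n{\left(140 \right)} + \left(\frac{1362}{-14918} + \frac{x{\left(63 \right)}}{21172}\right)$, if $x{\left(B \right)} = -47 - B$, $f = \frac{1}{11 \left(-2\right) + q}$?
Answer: $- \frac{2137765543}{23925175122} \approx -0.089352$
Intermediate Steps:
$f = \frac{1}{145}$ ($f = \frac{1}{11 \left(-2\right) + 167} = \frac{1}{-22 + 167} = \frac{1}{145} \approx 0.0068966$)
$n{\left(V \right)} = \frac{1}{\frac{1}{145} + V}$ ($n{\left(V \right)} = \frac{1}{V + \frac{1}{145}} = \frac{1}{\frac{1}{145} + V}$)
$n{\left(140 \right)} + \left(\frac{1362}{-14918} + \frac{x{\left(63 \right)}}{21172}\right) = \frac{145}{1 + 145 \cdot 140} + \left(\frac{1362}{-14918} + \frac{-47 - 63}{21172}\right) = \frac{145}{1 + 20300} + \left(1362 \left(- \frac{1}{14918}\right) + \left(-47 - 63\right) \frac{1}{21172}\right) = \frac{145}{20301} - \frac{7619311}{78960974} = - \frac{2137765543}{23925175122}$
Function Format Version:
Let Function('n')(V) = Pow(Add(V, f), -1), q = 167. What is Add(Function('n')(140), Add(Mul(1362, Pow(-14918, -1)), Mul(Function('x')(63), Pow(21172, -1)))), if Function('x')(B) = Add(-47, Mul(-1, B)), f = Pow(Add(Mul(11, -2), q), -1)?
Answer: Rational(-2137765543, 23925175122) ≈ -0.089352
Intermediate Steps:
f = Rational(1, 145) (f = Pow(Add(Mul(11, -2), 167), -1) = Pow(Add(-22, 167), -1) = Pow(145, -1) = Rational(1, 145) ≈ 0.0068966)
Function('n')(V) = Pow(Add(Rational(1, 145), V), -1) (Function('n')(V) = Pow(Add(V, Rational(1, 145)), -1) = Pow(Add(Rational(1, 145), V), -1))
Add(Function('n')(140), Add(Mul(1362, Pow(-14918, -1)), Mul(Function('x')(63), Pow(21172, -1)))) = Add(Mul(145, Pow(Add(1, Mul(145, 140)), -1)), Add(Mul(1362, Pow(-14918, -1)), Mul(Add(-47, Mul(-1, 63)), Pow(21172, -1)))) = Add(Mul(145, Pow(Add(1, 20300), -1)), Add(Mul(1362, Rational(-1, 14918)), Mul(Add(-47, -63), Rational(1, 21172)))) = Add(Mul(145, Pow(20301, -1)), Add(Rational(-681, 7459), Mul(-110, Rational(1, 21172)))) = Add(Mul(145, Rational(1, 20301)), Add(Rational(-681, 7459), Rational(-55, 10586))) = Add(Rational(145, 20301), Rational(-7619311, 78960974)) = Rational(-2137765543, 23925175122)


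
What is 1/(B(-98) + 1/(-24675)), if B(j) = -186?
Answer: -24675/4589551 ≈ -0.0053763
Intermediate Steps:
1/(B(-98) + 1/(-24675)) = 1/(-186 + 1/(-24675)) = 1/(-186 - 1/24675) = 1/(-4589551/24675) = -24675/4589551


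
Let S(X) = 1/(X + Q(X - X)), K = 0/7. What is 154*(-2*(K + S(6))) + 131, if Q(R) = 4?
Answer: 501/5 ≈ 100.20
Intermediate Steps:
K = 0 (K = 0*(⅐) = 0)
S(X) = 1/(4 + X) (S(X) = 1/(X + 4) = 1/(4 + X))
154*(-2*(K + S(6))) + 131 = 154*(-2*(0 + 1/(4 + 6))) + 131 = 154*(-2*(0 + 1/10)) + 131 = 154*(-2*(0 + ⅒)) + 131 = 154*(-2*⅒) + 131 = 154*(-⅕) + 131 = -154/5 + 131 = 501/5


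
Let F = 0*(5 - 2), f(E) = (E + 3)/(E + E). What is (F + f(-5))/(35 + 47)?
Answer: 1/410 ≈ 0.0024390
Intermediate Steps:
f(E) = (3 + E)/(2*E) (f(E) = (3 + E)/((2*E)) = (3 + E)*(1/(2*E)) = (3 + E)/(2*E))
F = 0 (F = 0*3 = 0)
(F + f(-5))/(35 + 47) = (0 + (½)*(3 - 5)/(-5))/(35 + 47) = (0 + (½)*(-⅕)*(-2))/82 = (0 + ⅕)/82 = (1/82)*(⅕) = 1/410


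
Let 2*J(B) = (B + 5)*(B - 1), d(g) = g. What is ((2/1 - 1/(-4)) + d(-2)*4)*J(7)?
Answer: -207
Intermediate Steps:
J(B) = (-1 + B)*(5 + B)/2 (J(B) = ((B + 5)*(B - 1))/2 = ((5 + B)*(-1 + B))/2 = ((-1 + B)*(5 + B))/2 = (-1 + B)*(5 + B)/2)
((2/1 - 1/(-4)) + d(-2)*4)*J(7) = ((2/1 - 1/(-4)) - 2*4)*(-5/2 + (1/2)*7**2 + 2*7) = ((2*1 - 1*(-1/4)) - 8)*(-5/2 + (1/2)*49 + 14) = ((2 + 1/4) - 8)*(-5/2 + 49/2 + 14) = (9/4 - 8)*36 = -23/4*36 = -207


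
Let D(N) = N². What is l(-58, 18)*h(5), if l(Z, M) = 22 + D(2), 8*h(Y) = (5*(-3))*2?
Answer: -195/2 ≈ -97.500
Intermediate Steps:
h(Y) = -15/4 (h(Y) = ((5*(-3))*2)/8 = (-15*2)/8 = (⅛)*(-30) = -15/4)
l(Z, M) = 26 (l(Z, M) = 22 + 2² = 22 + 4 = 26)
l(-58, 18)*h(5) = 26*(-15/4) = -195/2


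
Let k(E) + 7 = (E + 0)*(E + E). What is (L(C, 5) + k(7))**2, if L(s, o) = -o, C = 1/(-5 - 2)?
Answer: 7396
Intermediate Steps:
k(E) = -7 + 2*E**2 (k(E) = -7 + (E + 0)*(E + E) = -7 + E*(2*E) = -7 + 2*E**2)
C = -1/7 (C = 1/(-7) = -1/7 ≈ -0.14286)
(L(C, 5) + k(7))**2 = (-1*5 + (-7 + 2*7**2))**2 = (-5 + (-7 + 2*49))**2 = (-5 + (-7 + 98))**2 = (-5 + 91)**2 = 86**2 = 7396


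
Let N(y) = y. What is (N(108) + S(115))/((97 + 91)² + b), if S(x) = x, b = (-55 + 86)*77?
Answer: 223/37731 ≈ 0.0059103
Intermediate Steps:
b = 2387 (b = 31*77 = 2387)
(N(108) + S(115))/((97 + 91)² + b) = (108 + 115)/((97 + 91)² + 2387) = 223/(188² + 2387) = 223/(35344 + 2387) = 223/37731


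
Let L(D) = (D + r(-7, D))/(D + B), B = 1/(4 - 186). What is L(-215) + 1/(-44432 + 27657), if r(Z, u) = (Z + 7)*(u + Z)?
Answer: 656366619/656422525 ≈ 0.99992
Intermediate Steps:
B = -1/182 (B = 1/(-182) = -1/182 ≈ -0.0054945)
r(Z, u) = (7 + Z)*(Z + u)
L(D) = D/(-1/182 + D) (L(D) = (D + ((-7)**2 + 7*(-7) + 7*D - 7*D))/(D - 1/182) = (D + (49 - 49 + 7*D - 7*D))/(-1/182 + D) = (D + 0)/(-1/182 + D) = D/(-1/182 + D))
L(-215) + 1/(-44432 + 27657) = 182*(-215)/(-1 + 182*(-215)) + 1/(-44432 + 27657) = 182*(-215)/(-1 - 39130) + 1/(-16775) = 182*(-215)/(-39131) - 1/16775 = 182*(-215)*(-1/39131) - 1/16775 = 39130/39131 - 1/16775 = 656366619/656422525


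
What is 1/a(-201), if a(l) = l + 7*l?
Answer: -1/1608 ≈ -0.00062189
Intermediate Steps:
a(l) = 8*l
1/a(-201) = 1/(8*(-201)) = 1/(-1608) = -1/1608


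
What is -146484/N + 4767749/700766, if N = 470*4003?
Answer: 4433719819673/659214080030 ≈ 6.7258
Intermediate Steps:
N = 1881410
-146484/N + 4767749/700766 = -146484/1881410 + 4767749/700766 = -146484*1/1881410 + 4767749*(1/700766) = -73242/940705 + 4767749/700766 = 4433719819673/659214080030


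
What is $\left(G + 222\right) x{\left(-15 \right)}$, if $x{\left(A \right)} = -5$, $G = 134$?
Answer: $-1780$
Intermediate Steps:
$\left(G + 222\right) x{\left(-15 \right)} = \left(134 + 222\right) \left(-5\right) = 356 \left(-5\right) = -1780$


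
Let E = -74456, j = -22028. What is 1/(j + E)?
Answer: -1/96484 ≈ -1.0364e-5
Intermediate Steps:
1/(j + E) = 1/(-22028 - 74456) = 1/(-96484) = -1/96484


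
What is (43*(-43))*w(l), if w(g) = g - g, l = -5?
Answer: 0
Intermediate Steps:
w(g) = 0
(43*(-43))*w(l) = (43*(-43))*0 = -1849*0 = 0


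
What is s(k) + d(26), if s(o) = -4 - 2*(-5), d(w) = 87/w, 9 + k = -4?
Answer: 243/26 ≈ 9.3462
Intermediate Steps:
k = -13 (k = -9 - 4 = -13)
s(o) = 6 (s(o) = -4 + 10 = 6)
s(k) + d(26) = 6 + 87/26 = 243/26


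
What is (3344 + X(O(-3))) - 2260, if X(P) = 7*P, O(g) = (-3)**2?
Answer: 1147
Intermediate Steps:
O(g) = 9
(3344 + X(O(-3))) - 2260 = (3344 + 7*9) - 2260 = (3344 + 63) - 2260 = 3407 - 2260 = 1147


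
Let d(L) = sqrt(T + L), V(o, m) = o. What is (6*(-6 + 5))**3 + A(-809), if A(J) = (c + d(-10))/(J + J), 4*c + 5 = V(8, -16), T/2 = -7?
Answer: -1397955/6472 - I*sqrt(6)/809 ≈ -216.0 - 0.0030278*I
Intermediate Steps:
T = -14 (T = 2*(-7) = -14)
c = 3/4 (c = -5/4 + (1/4)*8 = -5/4 + 2 = 3/4 ≈ 0.75000)
d(L) = sqrt(-14 + L)
A(J) = (3/4 + 2*I*sqrt(6))/(2*J) (A(J) = (3/4 + sqrt(-14 - 10))/(J + J) = (3/4 + sqrt(-24))/((2*J)) = (3/4 + 2*I*sqrt(6))*(1/(2*J)) = (3/4 + 2*I*sqrt(6))/(2*J))
(6*(-6 + 5))**3 + A(-809) = (6*(-6 + 5))**3 + (3/8 + I*sqrt(6))/(-809) = (6*(-1))**3 - (3/8 + I*sqrt(6))/809 = (-6)**3 + (-3/6472 - I*sqrt(6)/809) = -216 + (-3/6472 - I*sqrt(6)/809) = -1397955/6472 - I*sqrt(6)/809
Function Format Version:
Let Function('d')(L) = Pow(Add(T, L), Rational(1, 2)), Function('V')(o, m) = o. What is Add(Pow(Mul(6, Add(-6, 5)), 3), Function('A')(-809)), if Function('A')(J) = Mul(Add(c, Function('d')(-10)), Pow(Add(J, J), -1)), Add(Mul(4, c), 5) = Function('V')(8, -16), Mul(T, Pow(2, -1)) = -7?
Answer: Add(Rational(-1397955, 6472), Mul(Rational(-1, 809), I, Pow(6, Rational(1, 2)))) ≈ Add(-216.00, Mul(-0.0030278, I))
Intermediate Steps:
T = -14 (T = Mul(2, -7) = -14)
c = Rational(3, 4) (c = Add(Rational(-5, 4), Mul(Rational(1, 4), 8)) = Add(Rational(-5, 4), 2) = Rational(3, 4) ≈ 0.75000)
Function('d')(L) = Pow(Add(-14, L), Rational(1, 2))
Function('A')(J) = Mul(Rational(1, 2), Pow(J, -1), Add(Rational(3, 4), Mul(2, I, Pow(6, Rational(1, 2))))) (Function('A')(J) = Mul(Add(Rational(3, 4), Pow(Add(-14, -10), Rational(1, 2))), Pow(Add(J, J), -1)) = Mul(Add(Rational(3, 4), Pow(-24, Rational(1, 2))), Pow(Mul(2, J), -1)) = Mul(Add(Rational(3, 4), Mul(2, I, Pow(6, Rational(1, 2)))), Mul(Rational(1, 2), Pow(J, -1))) = Mul(Rational(1, 2), Pow(J, -1), Add(Rational(3, 4), Mul(2, I, Pow(6, Rational(1, 2))))))
Add(Pow(Mul(6, Add(-6, 5)), 3), Function('A')(-809)) = Add(Pow(Mul(6, Add(-6, 5)), 3), Mul(Pow(-809, -1), Add(Rational(3, 8), Mul(I, Pow(6, Rational(1, 2)))))) = Add(Pow(Mul(6, -1), 3), Mul(Rational(-1, 809), Add(Rational(3, 8), Mul(I, Pow(6, Rational(1, 2)))))) = Add(Pow(-6, 3), Add(Rational(-3, 6472), Mul(Rational(-1, 809), I, Pow(6, Rational(1, 2))))) = Add(-216, Add(Rational(-3, 6472), Mul(Rational(-1, 809), I, Pow(6, Rational(1, 2))))) = Add(Rational(-1397955, 6472), Mul(Rational(-1, 809), I, Pow(6, Rational(1, 2))))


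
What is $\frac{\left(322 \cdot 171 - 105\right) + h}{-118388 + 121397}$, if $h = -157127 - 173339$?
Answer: $- \frac{275509}{3009} \approx -91.562$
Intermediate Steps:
$h = -330466$
$\frac{\left(322 \cdot 171 - 105\right) + h}{-118388 + 121397} = \frac{\left(322 \cdot 171 - 105\right) - 330466}{-118388 + 121397} = \frac{\left(55062 - 105\right) - 330466}{3009} = \left(54957 - 330466\right) \frac{1}{3009} = \left(-275509\right) \frac{1}{3009} = - \frac{275509}{3009}$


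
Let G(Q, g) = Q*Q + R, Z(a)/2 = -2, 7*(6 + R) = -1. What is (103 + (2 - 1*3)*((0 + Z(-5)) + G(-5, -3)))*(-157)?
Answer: -96869/7 ≈ -13838.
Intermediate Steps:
R = -43/7 (R = -6 + (⅐)*(-1) = -6 - ⅐ = -43/7 ≈ -6.1429)
Z(a) = -4 (Z(a) = 2*(-2) = -4)
G(Q, g) = -43/7 + Q² (G(Q, g) = Q*Q - 43/7 = Q² - 43/7 = -43/7 + Q²)
(103 + (2 - 1*3)*((0 + Z(-5)) + G(-5, -3)))*(-157) = (103 + (2 - 1*3)*((0 - 4) + (-43/7 + (-5)²)))*(-157) = (103 + (2 - 3)*(-4 + (-43/7 + 25)))*(-157) = (103 - (-4 + 132/7))*(-157) = (103 - 1*104/7)*(-157) = (103 - 104/7)*(-157) = (617/7)*(-157) = -96869/7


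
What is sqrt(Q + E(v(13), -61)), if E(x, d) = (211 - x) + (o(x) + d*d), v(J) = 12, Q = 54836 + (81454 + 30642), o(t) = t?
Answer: 4*sqrt(10679) ≈ 413.36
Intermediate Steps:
Q = 166932 (Q = 54836 + 112096 = 166932)
E(x, d) = 211 + d**2 (E(x, d) = (211 - x) + (x + d*d) = (211 - x) + (x + d**2) = 211 + d**2)
sqrt(Q + E(v(13), -61)) = sqrt(166932 + (211 + (-61)**2)) = sqrt(166932 + (211 + 3721)) = sqrt(166932 + 3932) = sqrt(170864) = 4*sqrt(10679)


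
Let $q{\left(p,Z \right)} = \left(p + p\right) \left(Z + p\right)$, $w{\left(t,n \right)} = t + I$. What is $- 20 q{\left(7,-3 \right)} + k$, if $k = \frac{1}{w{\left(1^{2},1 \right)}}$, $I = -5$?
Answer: $- \frac{4481}{4} \approx -1120.3$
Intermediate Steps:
$w{\left(t,n \right)} = -5 + t$ ($w{\left(t,n \right)} = t - 5 = -5 + t$)
$q{\left(p,Z \right)} = 2 p \left(Z + p\right)$
$k = - \frac{1}{4}$ ($k = \frac{1}{-5 + 1^{2}} = \frac{1}{-5 + 1} = \frac{1}{-4} = - \frac{1}{4} \approx -0.25$)
$- 20 q{\left(7,-3 \right)} + k = - 20 \cdot 2 \cdot 7 \left(-3 + 7\right) - \frac{1}{4} = - 20 \cdot 2 \cdot 7 \cdot 4 - \frac{1}{4} = \left(-20\right) 56 - \frac{1}{4} = -1120 - \frac{1}{4} = - \frac{4481}{4}$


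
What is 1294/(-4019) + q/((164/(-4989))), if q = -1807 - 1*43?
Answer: 18546875567/329558 ≈ 56278.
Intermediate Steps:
q = -1850 (q = -1807 - 43 = -1850)
1294/(-4019) + q/((164/(-4989))) = 1294/(-4019) - 1850/(164/(-4989)) = 1294*(-1/4019) - 1850/(164*(-1/4989)) = -1294/4019 - 1850/(-164/4989) = -1294/4019 - 1850*(-4989/164) = -1294/4019 + 4614825/82 = 18546875567/329558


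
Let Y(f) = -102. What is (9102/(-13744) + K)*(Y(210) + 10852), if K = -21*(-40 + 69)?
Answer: -22519094625/3436 ≈ -6.5539e+6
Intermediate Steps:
K = -609 (K = -21*29 = -609)
(9102/(-13744) + K)*(Y(210) + 10852) = (9102/(-13744) - 609)*(-102 + 10852) = (9102*(-1/13744) - 609)*10750 = (-4551/6872 - 609)*10750 = -4189599/6872*10750 = -22519094625/3436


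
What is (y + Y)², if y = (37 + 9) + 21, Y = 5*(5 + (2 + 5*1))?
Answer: 16129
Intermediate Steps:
Y = 60 (Y = 5*(5 + (2 + 5)) = 5*(5 + 7) = 5*12 = 60)
y = 67 (y = 46 + 21 = 67)
(y + Y)² = (67 + 60)² = 127² = 16129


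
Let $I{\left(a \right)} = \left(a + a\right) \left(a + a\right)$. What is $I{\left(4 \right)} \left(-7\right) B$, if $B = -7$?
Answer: $3136$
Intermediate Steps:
$I{\left(a \right)} = 4 a^{2}$ ($I{\left(a \right)} = 2 a 2 a = 4 a^{2}$)
$I{\left(4 \right)} \left(-7\right) B = 4 \cdot 4^{2} \left(-7\right) \left(-7\right) = 4 \cdot 16 \left(-7\right) \left(-7\right) = 64 \left(-7\right) \left(-7\right) = \left(-448\right) \left(-7\right) = 3136$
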